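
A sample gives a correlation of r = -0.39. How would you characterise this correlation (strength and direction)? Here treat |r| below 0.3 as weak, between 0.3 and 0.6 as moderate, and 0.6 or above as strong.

r = -0.39 < 0 so the relationship is negative.
|r| = 0.39, which falls in the moderate range.

moderate negative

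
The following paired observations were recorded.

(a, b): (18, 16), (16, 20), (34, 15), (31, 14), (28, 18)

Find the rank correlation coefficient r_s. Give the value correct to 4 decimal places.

-0.8000

Rank a: 2, 1, 5, 4, 3
Rank b: 3, 5, 2, 1, 4
d = rank(a) − rank(b): -1, -4, 3, 3, -1; Σd² = 36
ρ = 1 − 6Σd² / [n(n²−1)] = 1 − 6×36 / (5×24) = 1 − 216/120 ≈ -0.8000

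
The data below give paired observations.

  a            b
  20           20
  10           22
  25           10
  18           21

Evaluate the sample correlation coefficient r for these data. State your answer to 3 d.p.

n = 4, Σa = 73, Σb = 73, Σa² = 1449, Σb² = 1425, Σab = 1248
nΣab − ΣaΣb = 4992 − 5329 = -337
nΣa² − (Σa)² = 5796 − 5329 = 467; nΣb² − (Σb)² = 5700 − 5329 = 371
r = -337 / √(467 × 371) = -337 / 416.2415 ≈ -0.810

-0.810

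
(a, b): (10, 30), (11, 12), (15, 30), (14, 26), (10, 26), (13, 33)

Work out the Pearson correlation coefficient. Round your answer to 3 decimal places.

0.312

n = 6, Σa = 73, Σb = 157, Σa² = 911, Σb² = 4385, Σab = 1935
nΣab − ΣaΣb = 11610 − 11461 = 149
nΣa² − (Σa)² = 5466 − 5329 = 137; nΣb² − (Σb)² = 26310 − 24649 = 1661
r = 149 / √(137 × 1661) = 149 / 477.0293 ≈ 0.312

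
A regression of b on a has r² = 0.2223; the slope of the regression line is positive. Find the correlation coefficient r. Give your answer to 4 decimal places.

0.4715

|r| = √0.2223 = 0.4715
The association is positive, so r = 0.4715.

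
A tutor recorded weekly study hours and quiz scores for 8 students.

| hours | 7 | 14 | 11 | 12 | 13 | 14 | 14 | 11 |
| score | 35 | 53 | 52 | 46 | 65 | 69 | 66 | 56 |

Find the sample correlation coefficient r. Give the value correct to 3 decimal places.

n = 8, Σx = 96, Σy = 442, Σx² = 1192, Σy² = 25332, Σxy = 5462
nΣxy − ΣxΣy = 43696 − 42432 = 1264
nΣx² − (Σx)² = 9536 − 9216 = 320; nΣy² − (Σy)² = 202656 − 195364 = 7292
r = 1264 / √(320 × 7292) = 1264 / 1527.5601 ≈ 0.827

0.827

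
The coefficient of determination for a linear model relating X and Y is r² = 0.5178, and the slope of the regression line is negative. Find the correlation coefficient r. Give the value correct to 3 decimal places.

|r| = √0.5178 = 0.720
The association is negative, so r = −0.720.

-0.720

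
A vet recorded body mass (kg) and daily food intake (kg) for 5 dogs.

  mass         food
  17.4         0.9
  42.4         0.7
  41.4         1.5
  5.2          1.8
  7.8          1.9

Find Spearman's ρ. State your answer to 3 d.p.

-0.800

Rank mass: 3, 5, 4, 1, 2
Rank food: 2, 1, 3, 4, 5
d = rank(mass) − rank(food): 1, 4, 1, -3, -3; Σd² = 36
ρ = 1 − 6Σd² / [n(n²−1)] = 1 − 6×36 / (5×24) = 1 − 216/120 ≈ -0.800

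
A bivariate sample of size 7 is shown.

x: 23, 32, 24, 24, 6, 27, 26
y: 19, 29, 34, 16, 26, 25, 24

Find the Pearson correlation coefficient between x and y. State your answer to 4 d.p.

0.0557

n = 7, Σx = 162, Σy = 173, Σx² = 4146, Σy² = 4491, Σxy = 4020
nΣxy − ΣxΣy = 28140 − 28026 = 114
nΣx² − (Σx)² = 29022 − 26244 = 2778; nΣy² − (Σy)² = 31437 − 29929 = 1508
r = 114 / √(2778 × 1508) = 114 / 2046.7594 ≈ 0.0557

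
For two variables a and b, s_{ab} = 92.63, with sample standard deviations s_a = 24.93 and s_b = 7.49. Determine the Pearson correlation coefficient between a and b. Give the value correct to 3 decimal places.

r = Cov(a,b) / (s_a · s_b) = 92.63 / (24.93 × 7.49)
  = 92.63 / 186.7257 ≈ 0.496

0.496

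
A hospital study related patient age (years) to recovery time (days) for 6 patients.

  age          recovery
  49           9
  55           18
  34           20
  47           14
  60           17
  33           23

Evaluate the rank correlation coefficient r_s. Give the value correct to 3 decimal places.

Rank age: 4, 5, 2, 3, 6, 1
Rank recovery: 1, 4, 5, 2, 3, 6
d = rank(age) − rank(recovery): 3, 1, -3, 1, 3, -5; Σd² = 54
ρ = 1 − 6Σd² / [n(n²−1)] = 1 − 6×54 / (6×35) = 1 − 324/210 ≈ -0.543

-0.543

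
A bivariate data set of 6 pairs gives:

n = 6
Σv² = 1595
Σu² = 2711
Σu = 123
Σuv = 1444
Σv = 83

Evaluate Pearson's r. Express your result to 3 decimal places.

-0.885

r = (nΣuv − ΣuΣv) / √[(nΣu² − (Σu)²)(nΣv² − (Σv)²)]
Numerator: 6×1444 − 123×83 = -1545
Denominator: √[(16266 − 15129)(9570 − 6889)] = √[1137 × 2681] = 1745.9373
r = -1545 / 1745.9373 ≈ -0.885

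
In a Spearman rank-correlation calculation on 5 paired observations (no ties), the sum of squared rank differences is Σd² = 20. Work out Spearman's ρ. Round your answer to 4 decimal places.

ρ = 1 − 6Σd² / [n(n²−1)] = 1 − 6×20 / (5×24)
  = 1 − 120/120 = 1 − 1.00000 ≈ 0.0000

0.0000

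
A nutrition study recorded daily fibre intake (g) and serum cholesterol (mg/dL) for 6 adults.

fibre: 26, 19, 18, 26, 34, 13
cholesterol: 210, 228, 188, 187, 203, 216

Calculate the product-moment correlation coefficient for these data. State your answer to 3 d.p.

n = 6, Σx = 136, Σy = 1232, Σx² = 3362, Σy² = 254262, Σxy = 27748
nΣxy − ΣxΣy = 166488 − 167552 = -1064
nΣx² − (Σx)² = 20172 − 18496 = 1676; nΣy² − (Σy)² = 1525572 − 1517824 = 7748
r = -1064 / √(1676 × 7748) = -1064 / 3603.5605 ≈ -0.295

-0.295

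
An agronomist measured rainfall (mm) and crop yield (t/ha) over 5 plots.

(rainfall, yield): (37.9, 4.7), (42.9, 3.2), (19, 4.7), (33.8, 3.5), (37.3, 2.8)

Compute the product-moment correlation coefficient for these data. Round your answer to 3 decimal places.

n = 5, Σx = 170.9, Σy = 18.9, Σx² = 6171.55, Σy² = 74.51, Σxy = 627.45
nΣxy − ΣxΣy = 3137.25 − 3230.01 = -92.76
nΣx² − (Σx)² = 30857.75 − 29206.81 = 1650.94; nΣy² − (Σy)² = 372.55 − 357.21 = 15.34
r = -92.76 / √(1650.94 × 15.34) = -92.76 / 159.1396 ≈ -0.583

-0.583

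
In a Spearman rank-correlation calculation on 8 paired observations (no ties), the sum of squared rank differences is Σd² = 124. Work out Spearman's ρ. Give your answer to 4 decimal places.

-0.4762

ρ = 1 − 6Σd² / [n(n²−1)] = 1 − 6×124 / (8×63)
  = 1 − 744/504 = 1 − 1.47619 ≈ -0.4762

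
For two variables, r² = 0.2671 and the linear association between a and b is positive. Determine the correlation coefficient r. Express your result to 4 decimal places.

0.5168

|r| = √0.2671 = 0.5168
The association is positive, so r = 0.5168.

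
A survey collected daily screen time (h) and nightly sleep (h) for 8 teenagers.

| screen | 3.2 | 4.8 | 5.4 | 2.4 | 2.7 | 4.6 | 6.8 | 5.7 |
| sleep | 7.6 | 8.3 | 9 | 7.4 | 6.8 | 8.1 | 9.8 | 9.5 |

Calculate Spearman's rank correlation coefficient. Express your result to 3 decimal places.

0.976

Rank screen: 3, 5, 6, 1, 2, 4, 8, 7
Rank sleep: 3, 5, 6, 2, 1, 4, 8, 7
d = rank(screen) − rank(sleep): 0, 0, 0, -1, 1, 0, 0, 0; Σd² = 2
ρ = 1 − 6Σd² / [n(n²−1)] = 1 − 6×2 / (8×63) = 1 − 12/504 ≈ 0.976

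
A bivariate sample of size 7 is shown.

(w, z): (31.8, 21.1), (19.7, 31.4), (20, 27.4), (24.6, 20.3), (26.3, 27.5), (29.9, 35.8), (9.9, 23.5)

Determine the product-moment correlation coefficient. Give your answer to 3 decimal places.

0.121

n = 7, Σw = 162.2, Σz = 187, Σw² = 4088.2, Σz² = 5184.16, Σwz = 4363.26
nΣwz − ΣwΣz = 30542.82 − 30331.4 = 211.42
nΣw² − (Σw)² = 28617.4 − 26308.84 = 2308.56; nΣz² − (Σz)² = 36289.12 − 34969 = 1320.12
r = 211.42 / √(2308.56 × 1320.12) = 211.42 / 1745.7309 ≈ 0.121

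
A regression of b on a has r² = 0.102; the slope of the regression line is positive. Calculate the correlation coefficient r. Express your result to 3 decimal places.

0.319

|r| = √0.102 = 0.319
The association is positive, so r = 0.319.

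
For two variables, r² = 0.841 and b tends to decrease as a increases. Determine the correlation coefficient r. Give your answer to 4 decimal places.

-0.9171

|r| = √0.841 = 0.9171
The association is negative, so r = −0.9171.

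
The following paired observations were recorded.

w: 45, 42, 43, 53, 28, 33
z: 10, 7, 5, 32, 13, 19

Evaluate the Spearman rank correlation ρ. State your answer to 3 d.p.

0.086

Rank w: 5, 3, 4, 6, 1, 2
Rank z: 3, 2, 1, 6, 4, 5
d = rank(w) − rank(z): 2, 1, 3, 0, -3, -3; Σd² = 32
ρ = 1 − 6Σd² / [n(n²−1)] = 1 − 6×32 / (6×35) = 1 − 192/210 ≈ 0.086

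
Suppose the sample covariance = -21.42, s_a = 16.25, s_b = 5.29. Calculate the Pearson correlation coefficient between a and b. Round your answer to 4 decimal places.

r = Cov(a,b) / (s_a · s_b) = -21.42 / (16.25 × 5.29)
  = -21.42 / 85.9625 ≈ -0.2492

-0.2492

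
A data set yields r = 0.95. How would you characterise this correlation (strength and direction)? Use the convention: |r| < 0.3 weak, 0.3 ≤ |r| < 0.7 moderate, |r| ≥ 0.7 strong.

r = 0.95 > 0 so the relationship is positive.
|r| = 0.95, which falls in the strong range.

strong positive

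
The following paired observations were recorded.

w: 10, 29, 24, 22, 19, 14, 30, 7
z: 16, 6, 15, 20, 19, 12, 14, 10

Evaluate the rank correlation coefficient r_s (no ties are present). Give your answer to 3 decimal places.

-0.048

Rank w: 2, 7, 6, 5, 4, 3, 8, 1
Rank z: 6, 1, 5, 8, 7, 3, 4, 2
d = rank(w) − rank(z): -4, 6, 1, -3, -3, 0, 4, -1; Σd² = 88
ρ = 1 − 6Σd² / [n(n²−1)] = 1 − 6×88 / (8×63) = 1 − 528/504 ≈ -0.048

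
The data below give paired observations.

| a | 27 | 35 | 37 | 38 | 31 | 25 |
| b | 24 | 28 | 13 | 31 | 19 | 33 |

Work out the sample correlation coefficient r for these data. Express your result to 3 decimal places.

n = 6, Σa = 193, Σb = 148, Σa² = 6353, Σb² = 3940, Σab = 4701
nΣab − ΣaΣb = 28206 − 28564 = -358
nΣa² − (Σa)² = 38118 − 37249 = 869; nΣb² − (Σb)² = 23640 − 21904 = 1736
r = -358 / √(869 × 1736) = -358 / 1228.2443 ≈ -0.291

-0.291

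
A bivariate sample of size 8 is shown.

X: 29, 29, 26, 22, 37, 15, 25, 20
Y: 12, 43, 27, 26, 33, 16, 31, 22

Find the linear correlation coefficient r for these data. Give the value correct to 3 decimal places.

0.473

n = 8, ΣX = 203, ΣY = 210, ΣX² = 5461, ΣY² = 6188, ΣXY = 5545
nΣXY − ΣXΣY = 44360 − 42630 = 1730
nΣX² − (ΣX)² = 43688 − 41209 = 2479; nΣY² − (ΣY)² = 49504 − 44100 = 5404
r = 1730 / √(2479 × 5404) = 1730 / 3660.1251 ≈ 0.473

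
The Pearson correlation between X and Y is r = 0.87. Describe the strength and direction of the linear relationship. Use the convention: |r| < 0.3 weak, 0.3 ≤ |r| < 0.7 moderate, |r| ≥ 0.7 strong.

r = 0.87 > 0 so the relationship is positive.
|r| = 0.87, which falls in the strong range.

strong positive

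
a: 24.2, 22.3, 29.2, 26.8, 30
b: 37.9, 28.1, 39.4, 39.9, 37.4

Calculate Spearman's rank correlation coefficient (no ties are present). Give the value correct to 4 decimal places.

0.3000

Rank a: 2, 1, 4, 3, 5
Rank b: 3, 1, 4, 5, 2
d = rank(a) − rank(b): -1, 0, 0, -2, 3; Σd² = 14
ρ = 1 − 6Σd² / [n(n²−1)] = 1 − 6×14 / (5×24) = 1 − 84/120 ≈ 0.3000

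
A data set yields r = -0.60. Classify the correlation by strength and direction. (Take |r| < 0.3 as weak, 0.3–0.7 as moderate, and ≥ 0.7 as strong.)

r = -0.60 < 0 so the relationship is negative.
|r| = 0.60, which falls in the moderate range.

moderate negative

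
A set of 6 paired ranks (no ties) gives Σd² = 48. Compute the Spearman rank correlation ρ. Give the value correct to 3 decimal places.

-0.371

ρ = 1 − 6Σd² / [n(n²−1)] = 1 − 6×48 / (6×35)
  = 1 − 288/210 = 1 − 1.3714 ≈ -0.371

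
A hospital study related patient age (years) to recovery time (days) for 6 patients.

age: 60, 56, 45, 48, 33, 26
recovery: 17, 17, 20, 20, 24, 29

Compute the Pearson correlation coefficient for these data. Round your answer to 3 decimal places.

n = 6, Σx = 268, Σy = 127, Σx² = 12830, Σy² = 2795, Σxy = 5378
nΣxy − ΣxΣy = 32268 − 34036 = -1768
nΣx² − (Σx)² = 76980 − 71824 = 5156; nΣy² − (Σy)² = 16770 − 16129 = 641
r = -1768 / √(5156 × 641) = -1768 / 1817.9648 ≈ -0.973

-0.973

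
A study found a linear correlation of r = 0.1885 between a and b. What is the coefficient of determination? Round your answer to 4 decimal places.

r² = (0.1885)² = 0.0355

0.0355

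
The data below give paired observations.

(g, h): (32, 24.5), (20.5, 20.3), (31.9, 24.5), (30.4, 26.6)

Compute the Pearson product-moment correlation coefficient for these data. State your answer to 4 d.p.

n = 4, Σg = 114.8, Σh = 95.9, Σg² = 3386.02, Σh² = 2320.15, Σgh = 2790.34
nΣgh − ΣgΣh = 11161.36 − 11009.32 = 152.04
nΣg² − (Σg)² = 13544.08 − 13179.04 = 365.04; nΣh² − (Σh)² = 9280.6 − 9196.81 = 83.79
r = 152.04 / √(365.04 × 83.79) = 152.04 / 174.8905 ≈ 0.8693

0.8693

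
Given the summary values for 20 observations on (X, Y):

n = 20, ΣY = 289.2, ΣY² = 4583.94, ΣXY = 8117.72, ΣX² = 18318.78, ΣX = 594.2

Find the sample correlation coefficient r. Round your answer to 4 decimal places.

-0.9174

r = (nΣXY − ΣXΣY) / √[(nΣX² − (ΣX)²)(nΣY² − (ΣY)²)]
Numerator: 20×8117.72 − 594.2×289.2 = -9488.24
Denominator: √[(366375.6 − 353073.64)(91678.8 − 83636.64)] = √[13301.96 × 8042.16] = 10342.9440
r = -9488.24 / 10342.9440 ≈ -0.9174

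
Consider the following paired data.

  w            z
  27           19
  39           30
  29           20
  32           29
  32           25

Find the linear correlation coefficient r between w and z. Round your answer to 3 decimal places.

0.870

n = 5, Σw = 159, Σz = 123, Σw² = 5139, Σz² = 3127, Σwz = 3991
nΣwz − ΣwΣz = 19955 − 19557 = 398
nΣw² − (Σw)² = 25695 − 25281 = 414; nΣz² − (Σz)² = 15635 − 15129 = 506
r = 398 / √(414 × 506) = 398 / 457.6942 ≈ 0.870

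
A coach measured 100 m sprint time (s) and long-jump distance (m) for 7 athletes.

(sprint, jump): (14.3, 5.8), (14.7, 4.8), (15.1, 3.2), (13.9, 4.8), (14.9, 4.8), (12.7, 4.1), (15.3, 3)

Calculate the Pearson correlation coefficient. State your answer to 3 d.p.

n = 7, Σx = 100.9, Σy = 30.5, Σx² = 1459.19, Σy² = 138.81, Σxy = 438.03
nΣxy − ΣxΣy = 3066.21 − 3077.45 = -11.24
nΣx² − (Σx)² = 10214.33 − 10180.81 = 33.52; nΣy² − (Σy)² = 971.67 − 930.25 = 41.42
r = -11.24 / √(33.52 × 41.42) = -11.24 / 37.2612 ≈ -0.302

-0.302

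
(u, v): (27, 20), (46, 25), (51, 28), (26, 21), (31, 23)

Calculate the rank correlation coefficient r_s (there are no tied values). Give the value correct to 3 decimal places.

Rank u: 2, 4, 5, 1, 3
Rank v: 1, 4, 5, 2, 3
d = rank(u) − rank(v): 1, 0, 0, -1, 0; Σd² = 2
ρ = 1 − 6Σd² / [n(n²−1)] = 1 − 6×2 / (5×24) = 1 − 12/120 ≈ 0.900

0.900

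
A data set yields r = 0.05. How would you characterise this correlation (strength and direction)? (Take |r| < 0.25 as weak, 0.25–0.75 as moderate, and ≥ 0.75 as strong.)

weak positive

r = 0.05 > 0 so the relationship is positive.
|r| = 0.05, which falls in the weak range.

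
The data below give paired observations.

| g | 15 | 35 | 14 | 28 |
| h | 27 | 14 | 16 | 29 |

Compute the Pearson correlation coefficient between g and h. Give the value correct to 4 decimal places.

n = 4, Σg = 92, Σh = 86, Σg² = 2430, Σh² = 2022, Σgh = 1931
nΣgh − ΣgΣh = 7724 − 7912 = -188
nΣg² − (Σg)² = 9720 − 8464 = 1256; nΣh² − (Σh)² = 8088 − 7396 = 692
r = -188 / √(1256 × 692) = -188 / 932.2832 ≈ -0.2017

-0.2017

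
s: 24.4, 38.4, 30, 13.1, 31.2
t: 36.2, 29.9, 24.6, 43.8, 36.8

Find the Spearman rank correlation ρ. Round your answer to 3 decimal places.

-0.500

Rank s: 2, 5, 3, 1, 4
Rank t: 3, 2, 1, 5, 4
d = rank(s) − rank(t): -1, 3, 2, -4, 0; Σd² = 30
ρ = 1 − 6Σd² / [n(n²−1)] = 1 − 6×30 / (5×24) = 1 − 180/120 ≈ -0.500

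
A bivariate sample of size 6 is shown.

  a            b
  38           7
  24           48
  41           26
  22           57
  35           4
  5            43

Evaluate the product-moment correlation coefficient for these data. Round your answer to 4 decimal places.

-0.6722

n = 6, Σa = 165, Σb = 185, Σa² = 5435, Σb² = 8143, Σab = 4093
nΣab − ΣaΣb = 24558 − 30525 = -5967
nΣa² − (Σa)² = 32610 − 27225 = 5385; nΣb² − (Σb)² = 48858 − 34225 = 14633
r = -5967 / √(5385 × 14633) = -5967 / 8876.8635 ≈ -0.6722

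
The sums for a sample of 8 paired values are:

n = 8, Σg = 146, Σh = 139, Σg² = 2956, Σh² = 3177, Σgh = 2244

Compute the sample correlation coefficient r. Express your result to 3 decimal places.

-0.621

r = (nΣgh − ΣgΣh) / √[(nΣg² − (Σg)²)(nΣh² − (Σh)²)]
Numerator: 8×2244 − 146×139 = -2342
Denominator: √[(23648 − 21316)(25416 − 19321)] = √[2332 × 6095] = 3770.0849
r = -2342 / 3770.0849 ≈ -0.621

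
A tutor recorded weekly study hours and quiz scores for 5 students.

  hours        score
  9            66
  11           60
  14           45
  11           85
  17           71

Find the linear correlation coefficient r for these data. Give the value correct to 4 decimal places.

-0.1567

n = 5, Σx = 62, Σy = 327, Σx² = 808, Σy² = 22247, Σxy = 4026
nΣxy − ΣxΣy = 20130 − 20274 = -144
nΣx² − (Σx)² = 4040 − 3844 = 196; nΣy² − (Σy)² = 111235 − 106929 = 4306
r = -144 / √(196 × 4306) = -144 / 918.6817 ≈ -0.1567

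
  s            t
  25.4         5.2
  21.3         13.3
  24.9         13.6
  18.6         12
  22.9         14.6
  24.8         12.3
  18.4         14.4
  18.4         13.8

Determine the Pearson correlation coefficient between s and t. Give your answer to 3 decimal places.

-0.469

n = 8, Σs = 174.7, Σt = 99.2, Σs² = 3881.39, Σt² = 1295.14, Σst = 2135.47
nΣst − ΣsΣt = 17083.76 − 17330.24 = -246.48
nΣs² − (Σs)² = 31051.12 − 30520.09 = 531.03; nΣt² − (Σt)² = 10361.12 − 9840.64 = 520.48
r = -246.48 / √(531.03 × 520.48) = -246.48 / 525.7285 ≈ -0.469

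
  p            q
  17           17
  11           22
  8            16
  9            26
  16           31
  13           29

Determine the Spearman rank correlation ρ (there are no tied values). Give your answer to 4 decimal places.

Rank p: 6, 3, 1, 2, 5, 4
Rank q: 2, 3, 1, 4, 6, 5
d = rank(p) − rank(q): 4, 0, 0, -2, -1, -1; Σd² = 22
ρ = 1 − 6Σd² / [n(n²−1)] = 1 − 6×22 / (6×35) = 1 − 132/210 ≈ 0.3714

0.3714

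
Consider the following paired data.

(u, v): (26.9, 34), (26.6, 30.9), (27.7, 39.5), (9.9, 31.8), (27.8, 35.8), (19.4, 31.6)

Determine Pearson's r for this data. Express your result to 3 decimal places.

0.517

n = 6, Σu = 138.3, Σv = 203.6, Σu² = 3445.67, Σv² = 6962.5, Σuv = 4753.79
nΣuv − ΣuΣv = 28522.74 − 28157.88 = 364.86
nΣu² − (Σu)² = 20674.02 − 19126.89 = 1547.13; nΣv² − (Σv)² = 41775 − 41452.96 = 322.04
r = 364.86 / √(1547.13 × 322.04) = 364.86 / 705.8596 ≈ 0.517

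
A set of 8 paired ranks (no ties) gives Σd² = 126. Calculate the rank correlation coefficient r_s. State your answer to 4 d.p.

-0.5000

ρ = 1 − 6Σd² / [n(n²−1)] = 1 − 6×126 / (8×63)
  = 1 − 756/504 = 1 − 1.50000 ≈ -0.5000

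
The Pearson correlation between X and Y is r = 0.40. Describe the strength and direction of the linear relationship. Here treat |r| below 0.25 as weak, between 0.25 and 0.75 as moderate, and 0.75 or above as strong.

r = 0.40 > 0 so the relationship is positive.
|r| = 0.40, which falls in the moderate range.

moderate positive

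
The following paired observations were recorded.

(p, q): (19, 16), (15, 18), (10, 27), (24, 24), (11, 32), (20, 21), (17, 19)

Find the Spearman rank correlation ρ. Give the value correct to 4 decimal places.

-0.3571

Rank p: 5, 3, 1, 7, 2, 6, 4
Rank q: 1, 2, 6, 5, 7, 4, 3
d = rank(p) − rank(q): 4, 1, -5, 2, -5, 2, 1; Σd² = 76
ρ = 1 − 6Σd² / [n(n²−1)] = 1 − 6×76 / (7×48) = 1 − 456/336 ≈ -0.3571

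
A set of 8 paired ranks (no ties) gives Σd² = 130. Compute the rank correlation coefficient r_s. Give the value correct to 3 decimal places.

ρ = 1 − 6Σd² / [n(n²−1)] = 1 − 6×130 / (8×63)
  = 1 − 780/504 = 1 − 1.5476 ≈ -0.548

-0.548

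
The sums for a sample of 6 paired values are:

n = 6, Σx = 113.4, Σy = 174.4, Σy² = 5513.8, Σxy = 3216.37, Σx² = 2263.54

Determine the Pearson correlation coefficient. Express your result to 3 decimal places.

-0.345

r = (nΣxy − ΣxΣy) / √[(nΣx² − (Σx)²)(nΣy² − (Σy)²)]
Numerator: 6×3216.37 − 113.4×174.4 = -478.74
Denominator: √[(13581.24 − 12859.56)(33082.8 − 30415.36)] = √[721.68 × 2667.44] = 1387.4574
r = -478.74 / 1387.4574 ≈ -0.345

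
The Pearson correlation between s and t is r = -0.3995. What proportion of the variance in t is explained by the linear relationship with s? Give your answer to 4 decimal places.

0.1596

r² = (-0.3995)² = 0.1596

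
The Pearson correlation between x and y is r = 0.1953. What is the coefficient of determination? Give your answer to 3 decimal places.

0.038

r² = (0.1953)² = 0.038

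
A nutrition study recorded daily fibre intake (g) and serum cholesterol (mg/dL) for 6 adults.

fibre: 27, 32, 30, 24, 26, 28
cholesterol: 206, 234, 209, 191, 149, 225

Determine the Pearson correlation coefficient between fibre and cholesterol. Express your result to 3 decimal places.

0.669

n = 6, Σx = 167, Σy = 1214, Σx² = 4689, Σy² = 250180, Σxy = 34078
nΣxy − ΣxΣy = 204468 − 202738 = 1730
nΣx² − (Σx)² = 28134 − 27889 = 245; nΣy² − (Σy)² = 1501080 − 1473796 = 27284
r = 1730 / √(245 × 27284) = 1730 / 2585.4555 ≈ 0.669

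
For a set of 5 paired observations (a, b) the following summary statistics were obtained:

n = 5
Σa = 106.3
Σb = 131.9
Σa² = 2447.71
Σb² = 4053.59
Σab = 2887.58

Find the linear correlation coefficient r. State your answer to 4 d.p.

0.2540

r = (nΣab − ΣaΣb) / √[(nΣa² − (Σa)²)(nΣb² − (Σb)²)]
Numerator: 5×2887.58 − 106.3×131.9 = 416.93
Denominator: √[(12238.55 − 11299.69)(20267.95 − 17397.61)] = √[938.86 × 2870.34] = 1641.5990
r = 416.93 / 1641.5990 ≈ 0.2540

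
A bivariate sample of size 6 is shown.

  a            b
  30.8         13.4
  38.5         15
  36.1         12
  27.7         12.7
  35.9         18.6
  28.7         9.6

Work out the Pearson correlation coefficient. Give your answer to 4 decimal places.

n = 6, Σa = 197.7, Σb = 81.3, Σa² = 6613.89, Σb² = 1147.97, Σab = 2718.47
nΣab − ΣaΣb = 16310.82 − 16073.01 = 237.81
nΣa² − (Σa)² = 39683.34 − 39085.29 = 598.05; nΣb² − (Σb)² = 6887.82 − 6609.69 = 278.13
r = 237.81 / √(598.05 × 278.13) = 237.81 / 407.8427 ≈ 0.5831

0.5831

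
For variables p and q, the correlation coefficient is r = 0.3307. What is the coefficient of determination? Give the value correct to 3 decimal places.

0.109

r² = (0.3307)² = 0.109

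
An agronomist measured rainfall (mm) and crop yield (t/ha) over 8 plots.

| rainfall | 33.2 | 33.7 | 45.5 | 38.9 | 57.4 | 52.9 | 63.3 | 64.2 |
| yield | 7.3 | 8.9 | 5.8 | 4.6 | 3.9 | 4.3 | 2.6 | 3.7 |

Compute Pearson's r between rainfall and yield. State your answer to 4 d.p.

n = 8, Σx = 389.1, Σy = 41.1, Σx² = 20043.09, Σy² = 241.45, Σxy = 1838.58
nΣxy − ΣxΣy = 14708.64 − 15992.01 = -1283.37
nΣx² − (Σx)² = 160344.72 − 151398.81 = 8945.91; nΣy² − (Σy)² = 1931.6 − 1689.21 = 242.39
r = -1283.37 / √(8945.91 × 242.39) = -1283.37 / 1472.5485 ≈ -0.8715

-0.8715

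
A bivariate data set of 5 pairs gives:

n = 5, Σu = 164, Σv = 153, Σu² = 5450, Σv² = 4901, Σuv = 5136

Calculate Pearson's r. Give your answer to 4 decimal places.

r = (nΣuv − ΣuΣv) / √[(nΣu² − (Σu)²)(nΣv² − (Σv)²)]
Numerator: 5×5136 − 164×153 = 588
Denominator: √[(27250 − 26896)(24505 − 23409)] = √[354 × 1096] = 622.8836
r = 588 / 622.8836 ≈ 0.9440

0.9440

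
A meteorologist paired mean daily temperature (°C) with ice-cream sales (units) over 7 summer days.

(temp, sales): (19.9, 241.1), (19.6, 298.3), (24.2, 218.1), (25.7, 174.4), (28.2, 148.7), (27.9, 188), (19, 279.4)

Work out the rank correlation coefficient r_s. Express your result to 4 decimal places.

Rank temp: 3, 2, 4, 5, 7, 6, 1
Rank sales: 5, 7, 4, 2, 1, 3, 6
d = rank(temp) − rank(sales): -2, -5, 0, 3, 6, 3, -5; Σd² = 108
ρ = 1 − 6Σd² / [n(n²−1)] = 1 − 6×108 / (7×48) = 1 − 648/336 ≈ -0.9286

-0.9286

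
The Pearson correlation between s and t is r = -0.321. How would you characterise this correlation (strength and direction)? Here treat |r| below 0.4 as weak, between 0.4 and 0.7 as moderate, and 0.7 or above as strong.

weak negative

r = -0.321 < 0 so the relationship is negative.
|r| = 0.321, which falls in the weak range.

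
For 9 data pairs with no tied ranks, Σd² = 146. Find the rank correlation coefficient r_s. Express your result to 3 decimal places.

ρ = 1 − 6Σd² / [n(n²−1)] = 1 − 6×146 / (9×80)
  = 1 − 876/720 = 1 − 1.2167 ≈ -0.217

-0.217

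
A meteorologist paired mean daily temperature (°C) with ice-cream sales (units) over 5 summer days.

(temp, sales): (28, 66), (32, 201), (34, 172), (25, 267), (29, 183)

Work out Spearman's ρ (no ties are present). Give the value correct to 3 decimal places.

Rank temp: 2, 4, 5, 1, 3
Rank sales: 1, 4, 2, 5, 3
d = rank(temp) − rank(sales): 1, 0, 3, -4, 0; Σd² = 26
ρ = 1 − 6Σd² / [n(n²−1)] = 1 − 6×26 / (5×24) = 1 − 156/120 ≈ -0.300

-0.300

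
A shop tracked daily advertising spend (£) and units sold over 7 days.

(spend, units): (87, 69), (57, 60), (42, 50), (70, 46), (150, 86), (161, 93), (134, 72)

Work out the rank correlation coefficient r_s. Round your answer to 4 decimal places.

Rank spend: 4, 2, 1, 3, 6, 7, 5
Rank units: 4, 3, 2, 1, 6, 7, 5
d = rank(spend) − rank(units): 0, -1, -1, 2, 0, 0, 0; Σd² = 6
ρ = 1 − 6Σd² / [n(n²−1)] = 1 − 6×6 / (7×48) = 1 − 36/336 ≈ 0.8929

0.8929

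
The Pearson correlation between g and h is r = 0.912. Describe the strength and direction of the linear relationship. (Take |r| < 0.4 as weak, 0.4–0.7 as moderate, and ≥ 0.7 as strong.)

strong positive

r = 0.912 > 0 so the relationship is positive.
|r| = 0.912, which falls in the strong range.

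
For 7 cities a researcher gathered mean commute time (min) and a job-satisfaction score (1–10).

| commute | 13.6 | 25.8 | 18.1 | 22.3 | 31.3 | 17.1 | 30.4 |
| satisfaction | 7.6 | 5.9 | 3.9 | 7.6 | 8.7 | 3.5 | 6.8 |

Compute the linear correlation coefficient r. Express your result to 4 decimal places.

0.4686

n = 7, Σx = 158.6, Σy = 44, Σx² = 3871.76, Σy² = 299.72, Σxy = 1034.53
nΣxy − ΣxΣy = 7241.71 − 6978.4 = 263.31
nΣx² − (Σx)² = 27102.32 − 25153.96 = 1948.36; nΣy² − (Σy)² = 2098.04 − 1936 = 162.04
r = 263.31 / √(1948.36 × 162.04) = 263.31 / 561.8828 ≈ 0.4686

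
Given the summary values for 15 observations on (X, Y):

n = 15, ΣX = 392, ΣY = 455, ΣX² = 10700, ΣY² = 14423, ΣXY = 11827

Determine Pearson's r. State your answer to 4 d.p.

-0.1196

r = (nΣXY − ΣXΣY) / √[(nΣX² − (ΣX)²)(nΣY² − (ΣY)²)]
Numerator: 15×11827 − 392×455 = -955
Denominator: √[(160500 − 153664)(216345 − 207025)] = √[6836 × 9320] = 7981.9496
r = -955 / 7981.9496 ≈ -0.1196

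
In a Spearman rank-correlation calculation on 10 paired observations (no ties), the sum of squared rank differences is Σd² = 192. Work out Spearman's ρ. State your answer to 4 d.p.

ρ = 1 − 6Σd² / [n(n²−1)] = 1 − 6×192 / (10×99)
  = 1 − 1152/990 = 1 − 1.16364 ≈ -0.1636

-0.1636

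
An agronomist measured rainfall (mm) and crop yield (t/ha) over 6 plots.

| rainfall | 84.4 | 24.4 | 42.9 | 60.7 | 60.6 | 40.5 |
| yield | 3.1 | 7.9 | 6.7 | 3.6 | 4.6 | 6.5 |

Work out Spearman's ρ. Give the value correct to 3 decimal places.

-0.943

Rank rainfall: 6, 1, 3, 5, 4, 2
Rank yield: 1, 6, 5, 2, 3, 4
d = rank(rainfall) − rank(yield): 5, -5, -2, 3, 1, -2; Σd² = 68
ρ = 1 − 6Σd² / [n(n²−1)] = 1 − 6×68 / (6×35) = 1 − 408/210 ≈ -0.943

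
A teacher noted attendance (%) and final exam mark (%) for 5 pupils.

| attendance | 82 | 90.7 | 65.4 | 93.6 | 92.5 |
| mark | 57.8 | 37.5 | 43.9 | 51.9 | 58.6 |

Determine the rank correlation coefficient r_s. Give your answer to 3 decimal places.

Rank attendance: 2, 3, 1, 5, 4
Rank mark: 4, 1, 2, 3, 5
d = rank(attendance) − rank(mark): -2, 2, -1, 2, -1; Σd² = 14
ρ = 1 − 6Σd² / [n(n²−1)] = 1 − 6×14 / (5×24) = 1 − 84/120 ≈ 0.300

0.300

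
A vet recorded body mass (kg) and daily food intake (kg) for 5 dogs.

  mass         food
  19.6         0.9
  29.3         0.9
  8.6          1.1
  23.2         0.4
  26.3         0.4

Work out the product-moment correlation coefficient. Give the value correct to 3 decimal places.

-0.575

n = 5, Σx = 107, Σy = 3.7, Σx² = 2546.54, Σy² = 3.15, Σxy = 73.27
nΣxy − ΣxΣy = 366.35 − 395.9 = -29.55
nΣx² − (Σx)² = 12732.7 − 11449 = 1283.7; nΣy² − (Σy)² = 15.75 − 13.69 = 2.06
r = -29.55 / √(1283.7 × 2.06) = -29.55 / 51.4239 ≈ -0.575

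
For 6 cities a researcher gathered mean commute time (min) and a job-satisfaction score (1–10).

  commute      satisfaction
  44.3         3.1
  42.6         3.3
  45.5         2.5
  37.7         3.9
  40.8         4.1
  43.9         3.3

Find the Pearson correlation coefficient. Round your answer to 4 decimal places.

n = 6, Σx = 254.8, Σy = 20.2, Σx² = 10860.64, Σy² = 69.66, Σxy = 850.84
nΣxy − ΣxΣy = 5105.04 − 5146.96 = -41.92
nΣx² − (Σx)² = 65163.84 − 64923.04 = 240.8; nΣy² − (Σy)² = 417.96 − 408.04 = 9.92
r = -41.92 / √(240.8 × 9.92) = -41.92 / 48.8747 ≈ -0.8577

-0.8577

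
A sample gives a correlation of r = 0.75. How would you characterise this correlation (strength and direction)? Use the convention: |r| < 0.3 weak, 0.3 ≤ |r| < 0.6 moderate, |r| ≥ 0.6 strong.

strong positive

r = 0.75 > 0 so the relationship is positive.
|r| = 0.75, which falls in the strong range.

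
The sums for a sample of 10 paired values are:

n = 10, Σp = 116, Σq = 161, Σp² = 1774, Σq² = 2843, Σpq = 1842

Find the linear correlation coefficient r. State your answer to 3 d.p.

-0.078

r = (nΣpq − ΣpΣq) / √[(nΣp² − (Σp)²)(nΣq² − (Σq)²)]
Numerator: 10×1842 − 116×161 = -256
Denominator: √[(17740 − 13456)(28430 − 25921)] = √[4284 × 2509] = 3278.4990
r = -256 / 3278.4990 ≈ -0.078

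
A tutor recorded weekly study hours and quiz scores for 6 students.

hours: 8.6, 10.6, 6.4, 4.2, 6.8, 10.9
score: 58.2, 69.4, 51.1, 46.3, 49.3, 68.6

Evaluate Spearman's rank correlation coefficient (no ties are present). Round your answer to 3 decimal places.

Rank hours: 4, 5, 2, 1, 3, 6
Rank score: 4, 6, 3, 1, 2, 5
d = rank(hours) − rank(score): 0, -1, -1, 0, 1, 1; Σd² = 4
ρ = 1 − 6Σd² / [n(n²−1)] = 1 − 6×4 / (6×35) = 1 − 24/210 ≈ 0.886

0.886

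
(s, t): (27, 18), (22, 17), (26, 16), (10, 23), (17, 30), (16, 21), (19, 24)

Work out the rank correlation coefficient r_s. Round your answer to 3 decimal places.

-0.607

Rank s: 7, 5, 6, 1, 3, 2, 4
Rank t: 3, 2, 1, 5, 7, 4, 6
d = rank(s) − rank(t): 4, 3, 5, -4, -4, -2, -2; Σd² = 90
ρ = 1 − 6Σd² / [n(n²−1)] = 1 − 6×90 / (7×48) = 1 − 540/336 ≈ -0.607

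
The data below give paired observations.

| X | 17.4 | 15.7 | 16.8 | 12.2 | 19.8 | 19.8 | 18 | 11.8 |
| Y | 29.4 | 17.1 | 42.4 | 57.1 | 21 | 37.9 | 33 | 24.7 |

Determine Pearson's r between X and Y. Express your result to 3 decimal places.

-0.272

n = 8, ΣX = 131.5, ΣY = 262.6, ΣX² = 2227.65, ΣY² = 9791.44, ΣXY = 4240.65
nΣXY − ΣXΣY = 33925.2 − 34531.9 = -606.7
nΣX² − (ΣX)² = 17821.2 − 17292.25 = 528.95; nΣY² − (ΣY)² = 78331.52 − 68958.76 = 9372.76
r = -606.7 / √(528.95 × 9372.76) = -606.7 / 2226.5941 ≈ -0.272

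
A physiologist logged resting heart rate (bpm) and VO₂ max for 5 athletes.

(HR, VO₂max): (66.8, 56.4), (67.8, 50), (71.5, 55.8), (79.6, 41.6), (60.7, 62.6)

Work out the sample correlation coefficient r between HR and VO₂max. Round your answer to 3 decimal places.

n = 5, Σx = 346.4, Σy = 266.4, Σx² = 24191.98, Σy² = 14443.92, Σxy = 18258.4
nΣxy − ΣxΣy = 91292 − 92280.96 = -988.96
nΣx² − (Σx)² = 120959.9 − 119992.96 = 966.94; nΣy² − (Σy)² = 72219.6 − 70968.96 = 1250.64
r = -988.96 / √(966.94 × 1250.64) = -988.96 / 1099.6790 ≈ -0.899

-0.899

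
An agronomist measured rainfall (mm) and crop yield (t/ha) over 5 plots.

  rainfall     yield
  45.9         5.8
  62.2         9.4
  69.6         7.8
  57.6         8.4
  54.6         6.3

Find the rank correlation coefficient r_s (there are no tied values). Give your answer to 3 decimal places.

0.700

Rank rainfall: 1, 4, 5, 3, 2
Rank yield: 1, 5, 3, 4, 2
d = rank(rainfall) − rank(yield): 0, -1, 2, -1, 0; Σd² = 6
ρ = 1 − 6Σd² / [n(n²−1)] = 1 − 6×6 / (5×24) = 1 − 36/120 ≈ 0.700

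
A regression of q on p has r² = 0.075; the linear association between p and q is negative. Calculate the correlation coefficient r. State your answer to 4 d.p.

-0.2739

|r| = √0.075 = 0.2739
The association is negative, so r = −0.2739.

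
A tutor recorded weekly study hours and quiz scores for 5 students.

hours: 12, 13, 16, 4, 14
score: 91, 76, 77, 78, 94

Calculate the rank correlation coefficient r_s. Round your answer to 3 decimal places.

Rank hours: 2, 3, 5, 1, 4
Rank score: 4, 1, 2, 3, 5
d = rank(hours) − rank(score): -2, 2, 3, -2, -1; Σd² = 22
ρ = 1 − 6Σd² / [n(n²−1)] = 1 − 6×22 / (5×24) = 1 − 132/120 ≈ -0.100

-0.100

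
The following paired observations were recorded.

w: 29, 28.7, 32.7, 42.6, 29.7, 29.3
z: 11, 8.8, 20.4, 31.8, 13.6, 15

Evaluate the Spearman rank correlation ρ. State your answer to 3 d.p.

0.943

Rank w: 2, 1, 5, 6, 4, 3
Rank z: 2, 1, 5, 6, 3, 4
d = rank(w) − rank(z): 0, 0, 0, 0, 1, -1; Σd² = 2
ρ = 1 − 6Σd² / [n(n²−1)] = 1 − 6×2 / (6×35) = 1 − 12/210 ≈ 0.943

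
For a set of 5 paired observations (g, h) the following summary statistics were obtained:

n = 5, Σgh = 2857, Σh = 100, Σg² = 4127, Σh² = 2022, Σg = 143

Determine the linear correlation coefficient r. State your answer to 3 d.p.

r = (nΣgh − ΣgΣh) / √[(nΣg² − (Σg)²)(nΣh² − (Σh)²)]
Numerator: 5×2857 − 143×100 = -15
Denominator: √[(20635 − 20449)(10110 − 10000)] = √[186 × 110] = 143.0385
r = -15 / 143.0385 ≈ -0.105

-0.105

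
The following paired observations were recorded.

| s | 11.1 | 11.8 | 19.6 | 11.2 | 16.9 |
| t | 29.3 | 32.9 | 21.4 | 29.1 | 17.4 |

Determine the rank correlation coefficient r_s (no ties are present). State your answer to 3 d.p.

Rank s: 1, 3, 5, 2, 4
Rank t: 4, 5, 2, 3, 1
d = rank(s) − rank(t): -3, -2, 3, -1, 3; Σd² = 32
ρ = 1 − 6Σd² / [n(n²−1)] = 1 − 6×32 / (5×24) = 1 − 192/120 ≈ -0.600

-0.600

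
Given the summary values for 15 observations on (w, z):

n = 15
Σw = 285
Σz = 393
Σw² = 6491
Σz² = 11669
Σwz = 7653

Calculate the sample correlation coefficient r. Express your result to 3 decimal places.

r = (nΣwz − ΣwΣz) / √[(nΣw² − (Σw)²)(nΣz² − (Σz)²)]
Numerator: 15×7653 − 285×393 = 2790
Denominator: √[(97365 − 81225)(175035 − 154449)] = √[16140 × 20586] = 18227.9467
r = 2790 / 18227.9467 ≈ 0.153

0.153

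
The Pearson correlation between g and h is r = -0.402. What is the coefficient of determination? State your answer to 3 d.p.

0.162

r² = (-0.402)² = 0.162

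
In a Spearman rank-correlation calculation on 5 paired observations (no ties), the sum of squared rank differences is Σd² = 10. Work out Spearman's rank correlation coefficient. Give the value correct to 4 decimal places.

ρ = 1 − 6Σd² / [n(n²−1)] = 1 − 6×10 / (5×24)
  = 1 − 60/120 = 1 − 0.50000 ≈ 0.5000

0.5000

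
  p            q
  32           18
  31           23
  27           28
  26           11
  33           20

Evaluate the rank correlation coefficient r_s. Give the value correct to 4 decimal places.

Rank p: 4, 3, 2, 1, 5
Rank q: 2, 4, 5, 1, 3
d = rank(p) − rank(q): 2, -1, -3, 0, 2; Σd² = 18
ρ = 1 − 6Σd² / [n(n²−1)] = 1 − 6×18 / (5×24) = 1 − 108/120 ≈ 0.1000

0.1000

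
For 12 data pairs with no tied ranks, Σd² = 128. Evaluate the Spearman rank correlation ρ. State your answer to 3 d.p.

ρ = 1 − 6Σd² / [n(n²−1)] = 1 − 6×128 / (12×143)
  = 1 − 768/1716 = 1 − 0.4476 ≈ 0.552

0.552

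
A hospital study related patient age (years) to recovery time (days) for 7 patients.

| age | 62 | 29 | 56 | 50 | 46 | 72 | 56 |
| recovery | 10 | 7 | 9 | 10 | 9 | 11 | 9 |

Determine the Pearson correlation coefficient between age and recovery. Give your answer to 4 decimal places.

n = 7, Σx = 371, Σy = 65, Σx² = 20757, Σy² = 613, Σxy = 3537
nΣxy − ΣxΣy = 24759 − 24115 = 644
nΣx² − (Σx)² = 145299 − 137641 = 7658; nΣy² − (Σy)² = 4291 − 4225 = 66
r = 644 / √(7658 × 66) = 644 / 710.9346 ≈ 0.9058

0.9058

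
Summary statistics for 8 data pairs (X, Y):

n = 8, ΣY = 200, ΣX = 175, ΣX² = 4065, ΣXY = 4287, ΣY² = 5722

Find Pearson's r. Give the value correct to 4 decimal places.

r = (nΣXY − ΣXΣY) / √[(nΣX² − (ΣX)²)(nΣY² − (ΣY)²)]
Numerator: 8×4287 − 175×200 = -704
Denominator: √[(32520 − 30625)(45776 − 40000)] = √[1895 × 5776] = 3308.4014
r = -704 / 3308.4014 ≈ -0.2128

-0.2128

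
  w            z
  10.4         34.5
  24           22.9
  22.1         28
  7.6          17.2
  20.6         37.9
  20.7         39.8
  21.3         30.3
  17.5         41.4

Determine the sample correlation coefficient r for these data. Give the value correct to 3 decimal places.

0.256

n = 8, Σw = 144.2, Σz = 252, Σw² = 2843.12, Σz² = 8447, Σwz = 4632.41
nΣwz − ΣwΣz = 37059.28 − 36338.4 = 720.88
nΣw² − (Σw)² = 22744.96 − 20793.64 = 1951.32; nΣz² − (Σz)² = 67576 − 63504 = 4072
r = 720.88 / √(1951.32 × 4072) = 720.88 / 2818.8251 ≈ 0.256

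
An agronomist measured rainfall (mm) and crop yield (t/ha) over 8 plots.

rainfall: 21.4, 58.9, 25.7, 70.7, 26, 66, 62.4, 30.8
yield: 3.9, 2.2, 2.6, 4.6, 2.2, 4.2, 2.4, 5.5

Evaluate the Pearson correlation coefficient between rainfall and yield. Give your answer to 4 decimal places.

0.0541

n = 8, Σx = 361.9, Σy = 27.6, Σx² = 19460.55, Σy² = 106.46, Σxy = 1258.64
nΣxy − ΣxΣy = 10069.12 − 9988.44 = 80.68
nΣx² − (Σx)² = 155684.4 − 130971.61 = 24712.79; nΣy² − (Σy)² = 851.68 − 761.76 = 89.92
r = 80.68 / √(24712.79 × 89.92) = 80.68 / 1490.6958 ≈ 0.0541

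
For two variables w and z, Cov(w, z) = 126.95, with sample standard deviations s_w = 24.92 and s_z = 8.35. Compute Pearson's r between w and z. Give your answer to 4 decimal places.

r = Cov(w,z) / (s_w · s_z) = 126.95 / (24.92 × 8.35)
  = 126.95 / 208.0820 ≈ 0.6101

0.6101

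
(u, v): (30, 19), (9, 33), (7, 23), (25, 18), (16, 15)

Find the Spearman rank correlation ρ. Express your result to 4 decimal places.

Rank u: 5, 2, 1, 4, 3
Rank v: 3, 5, 4, 2, 1
d = rank(u) − rank(v): 2, -3, -3, 2, 2; Σd² = 30
ρ = 1 − 6Σd² / [n(n²−1)] = 1 − 6×30 / (5×24) = 1 − 180/120 ≈ -0.5000

-0.5000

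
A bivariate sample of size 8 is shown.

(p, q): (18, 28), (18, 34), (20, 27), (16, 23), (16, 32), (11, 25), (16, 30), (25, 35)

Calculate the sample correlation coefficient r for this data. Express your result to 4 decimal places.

0.5941

n = 8, Σp = 140, Σq = 234, Σp² = 2562, Σq² = 6972, Σpq = 4166
nΣpq − ΣpΣq = 33328 − 32760 = 568
nΣp² − (Σp)² = 20496 − 19600 = 896; nΣq² − (Σq)² = 55776 − 54756 = 1020
r = 568 / √(896 × 1020) = 568 / 955.9916 ≈ 0.5941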